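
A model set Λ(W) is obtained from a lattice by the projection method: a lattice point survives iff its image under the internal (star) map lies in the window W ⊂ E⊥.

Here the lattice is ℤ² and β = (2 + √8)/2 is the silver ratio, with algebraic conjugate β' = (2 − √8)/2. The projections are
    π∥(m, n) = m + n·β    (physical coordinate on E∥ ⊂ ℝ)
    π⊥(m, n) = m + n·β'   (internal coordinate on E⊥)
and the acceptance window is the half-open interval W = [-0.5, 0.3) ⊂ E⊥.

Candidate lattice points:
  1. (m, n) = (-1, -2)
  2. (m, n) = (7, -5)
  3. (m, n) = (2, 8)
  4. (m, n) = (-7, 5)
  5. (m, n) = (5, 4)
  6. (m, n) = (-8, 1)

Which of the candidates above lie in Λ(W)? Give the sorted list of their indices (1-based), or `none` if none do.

Compute β' = (2−√8)/2 = -0.414214, so π⊥(m,n) = m -0.414214·n.
candidate 1: (m,n)=(-1,-2) → π∥ = -1-2·β ≈ -5.828427, π⊥ = -1-2·β' ≈ -0.171573 ∈ [-0.5, 0.3) ⇒ IN Λ
candidate 2: (m,n)=(7,-5) → π∥ = 7-5·β ≈ -5.071068, π⊥ = 7-5·β' ≈ 9.071068 ∉ [-0.5, 0.3) ⇒ out
candidate 3: (m,n)=(2,8) → π∥ = 2+8·β ≈ 21.313708, π⊥ = 2+8·β' ≈ -1.313708 ∉ [-0.5, 0.3) ⇒ out
candidate 4: (m,n)=(-7,5) → π∥ = -7+5·β ≈ 5.071068, π⊥ = -7+5·β' ≈ -9.071068 ∉ [-0.5, 0.3) ⇒ out
candidate 5: (m,n)=(5,4) → π∥ = 5+4·β ≈ 14.656854, π⊥ = 5+4·β' ≈ 3.343146 ∉ [-0.5, 0.3) ⇒ out
candidate 6: (m,n)=(-8,1) → π∥ = -8+1·β ≈ -5.585786, π⊥ = -8+1·β' ≈ -8.414214 ∉ [-0.5, 0.3) ⇒ out

1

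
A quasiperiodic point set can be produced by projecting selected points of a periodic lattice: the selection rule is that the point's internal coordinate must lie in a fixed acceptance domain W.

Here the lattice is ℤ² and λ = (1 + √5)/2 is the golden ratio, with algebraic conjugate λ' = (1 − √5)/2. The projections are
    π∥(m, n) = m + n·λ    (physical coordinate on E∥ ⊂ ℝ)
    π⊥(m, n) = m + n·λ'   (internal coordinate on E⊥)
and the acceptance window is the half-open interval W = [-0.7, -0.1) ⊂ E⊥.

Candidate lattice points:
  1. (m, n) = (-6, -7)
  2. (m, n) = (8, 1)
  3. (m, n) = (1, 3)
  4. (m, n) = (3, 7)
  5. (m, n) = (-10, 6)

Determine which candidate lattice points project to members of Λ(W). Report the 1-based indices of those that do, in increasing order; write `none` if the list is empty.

none

Numerically λ ≈ 1.618034 and λ' = −1/λ ≈ -0.618034.
[1] lift (-6,-7): star map gives -1.673762; window check -0.7 ≤ -1.673762 < -0.1 is false → out
[2] lift (8,1): star map gives 7.381966; window check -0.7 ≤ 7.381966 < -0.1 is false → out
[3] lift (1,3): star map gives -0.854102; window check -0.7 ≤ -0.854102 < -0.1 is false → out
[4] lift (3,7): star map gives -1.326238; window check -0.7 ≤ -1.326238 < -0.1 is false → out
[5] lift (-10,6): star map gives -13.708204; window check -0.7 ≤ -13.708204 < -0.1 is false → out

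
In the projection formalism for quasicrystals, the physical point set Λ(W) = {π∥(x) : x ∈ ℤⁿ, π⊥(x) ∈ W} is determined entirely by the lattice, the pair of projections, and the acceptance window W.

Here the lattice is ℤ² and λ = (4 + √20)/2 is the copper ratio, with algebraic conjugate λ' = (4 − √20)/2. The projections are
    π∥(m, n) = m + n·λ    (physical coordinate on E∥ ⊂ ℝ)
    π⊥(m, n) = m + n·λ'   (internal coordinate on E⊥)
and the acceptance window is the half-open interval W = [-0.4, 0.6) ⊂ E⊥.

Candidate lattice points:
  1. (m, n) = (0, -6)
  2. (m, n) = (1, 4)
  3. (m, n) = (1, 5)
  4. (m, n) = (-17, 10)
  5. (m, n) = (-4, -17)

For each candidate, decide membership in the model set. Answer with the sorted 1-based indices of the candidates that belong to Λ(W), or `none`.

2, 3, 5

λ' = (4−√20)/2 ≈ -0.23607.
[1] lift (0,-6): star map gives 1.41641; window check -0.4 ≤ 1.41641 < 0.6 is false → out
[2] lift (1,4): star map gives 0.05573; window check -0.4 ≤ 0.05573 < 0.6 is true → IN Λ
[3] lift (1,5): star map gives -0.18034; window check -0.4 ≤ -0.18034 < 0.6 is true → IN Λ
[4] lift (-17,10): star map gives -19.36068; window check -0.4 ≤ -19.36068 < 0.6 is false → out
[5] lift (-4,-17): star map gives 0.01316; window check -0.4 ≤ 0.01316 < 0.6 is true → IN Λ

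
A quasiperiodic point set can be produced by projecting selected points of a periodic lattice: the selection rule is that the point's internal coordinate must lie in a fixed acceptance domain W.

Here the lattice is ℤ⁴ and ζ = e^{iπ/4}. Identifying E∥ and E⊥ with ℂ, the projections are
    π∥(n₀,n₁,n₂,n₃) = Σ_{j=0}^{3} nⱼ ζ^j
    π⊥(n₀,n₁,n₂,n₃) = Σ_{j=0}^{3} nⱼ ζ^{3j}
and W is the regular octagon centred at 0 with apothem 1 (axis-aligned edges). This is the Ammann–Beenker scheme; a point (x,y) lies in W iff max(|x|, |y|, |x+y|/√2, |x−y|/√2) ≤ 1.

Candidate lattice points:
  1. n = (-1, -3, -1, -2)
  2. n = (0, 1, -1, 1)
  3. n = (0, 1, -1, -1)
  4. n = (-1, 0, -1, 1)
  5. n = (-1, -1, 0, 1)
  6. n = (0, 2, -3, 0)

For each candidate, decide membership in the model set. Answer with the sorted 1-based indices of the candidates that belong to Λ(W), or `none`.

5

π⊥(n) = n₀ + n₁ζ³ + n₂ζ⁶ + n₃ζ⁹ where ζ = e^{iπ/4}.
#1 (-1, -3, -1, -2): internal (-0.29289, -2.53553); octagon support 2.53553 vs apothem 1 → ∉ W
#2 (0, 1, -1, 1): internal (0.00000, 2.41421); octagon support 2.41421 vs apothem 1 → ∉ W
#3 (0, 1, -1, -1): internal (-1.41421, 1.00000); octagon support 1.70711 vs apothem 1 → ∉ W
#4 (-1, 0, -1, 1): internal (-0.29289, 1.70711); octagon support 1.70711 vs apothem 1 → ∉ W
#5 (-1, -1, 0, 1): internal (0.41421, 0.00000); octagon support 0.41421 vs apothem 1 → ∈ W
#6 (0, 2, -3, 0): internal (-1.41421, 4.41421); octagon support 4.41421 vs apothem 1 → ∉ W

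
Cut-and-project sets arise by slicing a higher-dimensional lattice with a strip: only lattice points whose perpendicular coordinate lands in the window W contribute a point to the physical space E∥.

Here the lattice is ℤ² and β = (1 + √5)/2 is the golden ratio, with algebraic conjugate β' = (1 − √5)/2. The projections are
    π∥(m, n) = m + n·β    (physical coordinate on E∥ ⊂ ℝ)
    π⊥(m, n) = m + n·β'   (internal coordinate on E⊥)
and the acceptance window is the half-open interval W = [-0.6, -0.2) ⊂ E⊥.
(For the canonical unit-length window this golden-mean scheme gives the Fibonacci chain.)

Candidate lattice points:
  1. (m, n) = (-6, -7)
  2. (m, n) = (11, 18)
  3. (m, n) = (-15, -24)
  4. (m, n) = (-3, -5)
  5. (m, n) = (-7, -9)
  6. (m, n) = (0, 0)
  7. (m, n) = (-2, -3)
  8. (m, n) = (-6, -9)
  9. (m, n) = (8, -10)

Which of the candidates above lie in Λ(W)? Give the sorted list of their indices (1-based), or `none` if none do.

8

Compute β' = (1−√5)/2 = -0.61803, so π⊥(m,n) = m -0.61803·n.
#1 (-6,-7): internal coord -6 + (-7)·β' = -1.67376; -1.67376 ∉ [-0.6, -0.2) → out
#2 (11,18): internal coord 11 + (18)·β' = -0.12461; -0.12461 ∉ [-0.6, -0.2) → out
#3 (-15,-24): internal coord -15 + (-24)·β' = -0.16718; -0.16718 ∉ [-0.6, -0.2) → out
#4 (-3,-5): internal coord -3 + (-5)·β' = +0.09017; +0.09017 ∉ [-0.6, -0.2) → out
#5 (-7,-9): internal coord -7 + (-9)·β' = -1.43769; -1.43769 ∉ [-0.6, -0.2) → out
#6 (0,0): internal coord 0 + (0)·β' = +0.00000; +0.00000 ∉ [-0.6, -0.2) → out
#7 (-2,-3): internal coord -2 + (-3)·β' = -0.14590; -0.14590 ∉ [-0.6, -0.2) → out
#8 (-6,-9): internal coord -6 + (-9)·β' = -0.43769; -0.43769 ∈ [-0.6, -0.2) → IN Λ
#9 (8,-10): internal coord 8 + (-10)·β' = +14.18034; +14.18034 ∉ [-0.6, -0.2) → out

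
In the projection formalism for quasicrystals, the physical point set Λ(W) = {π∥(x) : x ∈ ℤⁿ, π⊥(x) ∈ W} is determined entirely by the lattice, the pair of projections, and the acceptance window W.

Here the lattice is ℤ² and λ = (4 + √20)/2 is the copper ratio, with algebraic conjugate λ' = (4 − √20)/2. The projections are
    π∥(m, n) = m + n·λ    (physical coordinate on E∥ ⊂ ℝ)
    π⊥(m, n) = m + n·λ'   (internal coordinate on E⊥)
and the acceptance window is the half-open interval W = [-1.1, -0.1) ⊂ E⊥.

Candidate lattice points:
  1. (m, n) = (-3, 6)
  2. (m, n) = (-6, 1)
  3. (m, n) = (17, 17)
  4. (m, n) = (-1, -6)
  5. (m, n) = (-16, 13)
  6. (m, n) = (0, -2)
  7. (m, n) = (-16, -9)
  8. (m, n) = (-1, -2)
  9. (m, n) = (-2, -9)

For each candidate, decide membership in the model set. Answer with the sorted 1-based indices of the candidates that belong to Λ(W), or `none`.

8

Compute λ' = (4−√20)/2 = -0.2361, so π⊥(m,n) = m -0.2361·n.
candidate 1: (m,n)=(-3,6) → π∥ = -3+6·λ ≈ 22.4164, π⊥ = -3+6·λ' ≈ -4.4164 ∉ [-1.1, -0.1) ⇒ out
candidate 2: (m,n)=(-6,1) → π∥ = -6+1·λ ≈ -1.7639, π⊥ = -6+1·λ' ≈ -6.2361 ∉ [-1.1, -0.1) ⇒ out
candidate 3: (m,n)=(17,17) → π∥ = 17+17·λ ≈ 89.0132, π⊥ = 17+17·λ' ≈ 12.9868 ∉ [-1.1, -0.1) ⇒ out
candidate 4: (m,n)=(-1,-6) → π∥ = -1-6·λ ≈ -26.4164, π⊥ = -1-6·λ' ≈ 0.4164 ∉ [-1.1, -0.1) ⇒ out
candidate 5: (m,n)=(-16,13) → π∥ = -16+13·λ ≈ 39.0689, π⊥ = -16+13·λ' ≈ -19.0689 ∉ [-1.1, -0.1) ⇒ out
candidate 6: (m,n)=(0,-2) → π∥ = 0-2·λ ≈ -8.4721, π⊥ = 0-2·λ' ≈ 0.4721 ∉ [-1.1, -0.1) ⇒ out
candidate 7: (m,n)=(-16,-9) → π∥ = -16-9·λ ≈ -54.1246, π⊥ = -16-9·λ' ≈ -13.8754 ∉ [-1.1, -0.1) ⇒ out
candidate 8: (m,n)=(-1,-2) → π∥ = -1-2·λ ≈ -9.4721, π⊥ = -1-2·λ' ≈ -0.5279 ∈ [-1.1, -0.1) ⇒ IN Λ
candidate 9: (m,n)=(-2,-9) → π∥ = -2-9·λ ≈ -40.1246, π⊥ = -2-9·λ' ≈ 0.1246 ∉ [-1.1, -0.1) ⇒ out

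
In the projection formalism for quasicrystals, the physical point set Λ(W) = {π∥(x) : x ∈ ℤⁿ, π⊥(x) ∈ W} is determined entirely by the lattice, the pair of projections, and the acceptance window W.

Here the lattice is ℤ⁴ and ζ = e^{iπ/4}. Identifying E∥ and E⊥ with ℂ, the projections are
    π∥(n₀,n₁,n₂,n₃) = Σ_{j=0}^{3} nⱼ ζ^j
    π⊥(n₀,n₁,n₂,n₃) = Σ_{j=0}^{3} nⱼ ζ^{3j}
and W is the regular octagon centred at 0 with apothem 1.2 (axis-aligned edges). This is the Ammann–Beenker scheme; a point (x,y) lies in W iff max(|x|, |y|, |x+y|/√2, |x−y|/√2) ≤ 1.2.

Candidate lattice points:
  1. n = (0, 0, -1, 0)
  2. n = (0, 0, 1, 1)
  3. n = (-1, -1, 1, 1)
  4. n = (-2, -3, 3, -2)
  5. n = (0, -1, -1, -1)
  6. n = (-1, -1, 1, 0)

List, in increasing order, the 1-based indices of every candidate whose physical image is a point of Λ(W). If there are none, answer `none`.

π⊥(n) = n₀ + n₁ζ³ + n₂ζ⁶ + n₃ζ⁹ where ζ = e^{iπ/4}.
candidate 1: n = (0, 0, -1, 0) → π⊥ ≈ (+0.000000, +1.000000); max(|x|,|y|,|x±y|/√2) = 1.000000 ≤ 1.2 ⇒ ∈ W
candidate 2: n = (0, 0, 1, 1) → π⊥ ≈ (+0.707107, -0.292893); max(|x|,|y|,|x±y|/√2) = 0.707107 ≤ 1.2 ⇒ ∈ W
candidate 3: n = (-1, -1, 1, 1) → π⊥ ≈ (+0.414214, -1.000000); max(|x|,|y|,|x±y|/√2) = 1.000000 ≤ 1.2 ⇒ ∈ W
candidate 4: n = (-2, -3, 3, -2) → π⊥ ≈ (-1.292893, -6.535534); max(|x|,|y|,|x±y|/√2) = 6.535534 > 1.2 ⇒ ∉ W
candidate 5: n = (0, -1, -1, -1) → π⊥ ≈ (+0.000000, -0.414214); max(|x|,|y|,|x±y|/√2) = 0.414214 ≤ 1.2 ⇒ ∈ W
candidate 6: n = (-1, -1, 1, 0) → π⊥ ≈ (-0.292893, -1.707107); max(|x|,|y|,|x±y|/√2) = 1.707107 > 1.2 ⇒ ∉ W

1, 2, 3, 5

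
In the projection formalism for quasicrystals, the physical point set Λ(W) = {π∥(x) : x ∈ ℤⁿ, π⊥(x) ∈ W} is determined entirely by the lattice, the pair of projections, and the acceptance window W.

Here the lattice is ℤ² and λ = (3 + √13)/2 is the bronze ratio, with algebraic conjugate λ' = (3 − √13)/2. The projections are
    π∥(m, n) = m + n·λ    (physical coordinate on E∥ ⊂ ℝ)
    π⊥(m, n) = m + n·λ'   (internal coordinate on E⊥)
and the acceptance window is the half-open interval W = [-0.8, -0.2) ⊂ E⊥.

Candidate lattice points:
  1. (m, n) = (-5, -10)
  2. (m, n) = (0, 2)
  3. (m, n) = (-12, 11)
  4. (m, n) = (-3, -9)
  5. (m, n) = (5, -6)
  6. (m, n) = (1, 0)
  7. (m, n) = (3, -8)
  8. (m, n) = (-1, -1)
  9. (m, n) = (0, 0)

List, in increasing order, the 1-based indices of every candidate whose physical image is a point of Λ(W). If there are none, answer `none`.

Numerically λ ≈ 3.30278 and λ' = −1/λ ≈ -0.30278.
#1 (-5,-10): internal coord -5 + (-10)·λ' = -1.97224; -1.97224 ∉ [-0.8, -0.2) → out
#2 (0,2): internal coord 0 + (2)·λ' = -0.60555; -0.60555 ∈ [-0.8, -0.2) → IN Λ
#3 (-12,11): internal coord -12 + (11)·λ' = -15.33053; -15.33053 ∉ [-0.8, -0.2) → out
#4 (-3,-9): internal coord -3 + (-9)·λ' = -0.27502; -0.27502 ∈ [-0.8, -0.2) → IN Λ
#5 (5,-6): internal coord 5 + (-6)·λ' = +6.81665; +6.81665 ∉ [-0.8, -0.2) → out
#6 (1,0): internal coord 1 + (0)·λ' = +1.00000; +1.00000 ∉ [-0.8, -0.2) → out
#7 (3,-8): internal coord 3 + (-8)·λ' = +5.42221; +5.42221 ∉ [-0.8, -0.2) → out
#8 (-1,-1): internal coord -1 + (-1)·λ' = -0.69722; -0.69722 ∈ [-0.8, -0.2) → IN Λ
#9 (0,0): internal coord 0 + (0)·λ' = +0.00000; +0.00000 ∉ [-0.8, -0.2) → out

2, 4, 8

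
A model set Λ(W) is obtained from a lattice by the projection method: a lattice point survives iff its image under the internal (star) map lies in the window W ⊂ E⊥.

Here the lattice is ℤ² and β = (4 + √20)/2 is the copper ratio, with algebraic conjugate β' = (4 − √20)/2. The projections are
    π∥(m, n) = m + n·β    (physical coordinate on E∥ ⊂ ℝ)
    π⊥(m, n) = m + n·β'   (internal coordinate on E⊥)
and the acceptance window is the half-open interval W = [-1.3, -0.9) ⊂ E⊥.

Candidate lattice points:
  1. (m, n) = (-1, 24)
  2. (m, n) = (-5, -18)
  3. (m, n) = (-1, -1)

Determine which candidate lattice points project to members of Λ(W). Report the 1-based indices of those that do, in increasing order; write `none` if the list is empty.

Compute β' = (4−√20)/2 = -0.2361, so π⊥(m,n) = m -0.2361·n.
#1 (-1,24): internal coord -1 + (24)·β' = -6.6656; -6.6656 ∉ [-1.3, -0.9) → out
#2 (-5,-18): internal coord -5 + (-18)·β' = -0.7508; -0.7508 ∉ [-1.3, -0.9) → out
#3 (-1,-1): internal coord -1 + (-1)·β' = -0.7639; -0.7639 ∉ [-1.3, -0.9) → out

none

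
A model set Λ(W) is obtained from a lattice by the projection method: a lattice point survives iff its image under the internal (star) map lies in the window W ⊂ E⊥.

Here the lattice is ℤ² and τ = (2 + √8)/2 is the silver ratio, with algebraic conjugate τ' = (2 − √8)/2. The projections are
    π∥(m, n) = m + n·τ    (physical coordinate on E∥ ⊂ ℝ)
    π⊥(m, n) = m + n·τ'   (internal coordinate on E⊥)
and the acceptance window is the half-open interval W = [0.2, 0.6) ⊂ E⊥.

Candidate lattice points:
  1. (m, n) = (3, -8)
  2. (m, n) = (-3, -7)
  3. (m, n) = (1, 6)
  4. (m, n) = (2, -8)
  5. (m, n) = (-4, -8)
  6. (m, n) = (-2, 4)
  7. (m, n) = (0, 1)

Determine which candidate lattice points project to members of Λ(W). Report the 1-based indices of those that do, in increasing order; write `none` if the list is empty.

τ' = (2−√8)/2 ≈ -0.41421.
candidate 1: (m,n)=(3,-8) → π∥ = 3-8·τ ≈ -16.31371, π⊥ = 3-8·τ' ≈ 6.31371 ∉ [0.2, 0.6) ⇒ out
candidate 2: (m,n)=(-3,-7) → π∥ = -3-7·τ ≈ -19.89949, π⊥ = -3-7·τ' ≈ -0.10051 ∉ [0.2, 0.6) ⇒ out
candidate 3: (m,n)=(1,6) → π∥ = 1+6·τ ≈ 15.48528, π⊥ = 1+6·τ' ≈ -1.48528 ∉ [0.2, 0.6) ⇒ out
candidate 4: (m,n)=(2,-8) → π∥ = 2-8·τ ≈ -17.31371, π⊥ = 2-8·τ' ≈ 5.31371 ∉ [0.2, 0.6) ⇒ out
candidate 5: (m,n)=(-4,-8) → π∥ = -4-8·τ ≈ -23.31371, π⊥ = -4-8·τ' ≈ -0.68629 ∉ [0.2, 0.6) ⇒ out
candidate 6: (m,n)=(-2,4) → π∥ = -2+4·τ ≈ 7.65685, π⊥ = -2+4·τ' ≈ -3.65685 ∉ [0.2, 0.6) ⇒ out
candidate 7: (m,n)=(0,1) → π∥ = 0+1·τ ≈ 2.41421, π⊥ = 0+1·τ' ≈ -0.41421 ∉ [0.2, 0.6) ⇒ out

none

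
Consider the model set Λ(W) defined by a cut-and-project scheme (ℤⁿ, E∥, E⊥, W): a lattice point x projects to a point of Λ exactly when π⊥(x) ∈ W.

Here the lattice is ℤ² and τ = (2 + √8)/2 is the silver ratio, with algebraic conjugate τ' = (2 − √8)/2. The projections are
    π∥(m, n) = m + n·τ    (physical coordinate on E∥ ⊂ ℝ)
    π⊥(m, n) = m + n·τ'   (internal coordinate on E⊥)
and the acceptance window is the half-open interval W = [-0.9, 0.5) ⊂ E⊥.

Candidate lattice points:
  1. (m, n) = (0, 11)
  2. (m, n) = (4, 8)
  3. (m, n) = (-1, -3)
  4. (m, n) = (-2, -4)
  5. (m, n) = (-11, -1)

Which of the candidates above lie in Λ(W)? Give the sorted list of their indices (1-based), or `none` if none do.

3, 4

Numerically τ ≈ 2.41421 and τ' = −1/τ ≈ -0.41421.
candidate 1: (m,n)=(0,11) → π∥ = 0+11·τ ≈ 26.55635, π⊥ = 0+11·τ' ≈ -4.55635 ∉ [-0.9, 0.5) ⇒ out
candidate 2: (m,n)=(4,8) → π∥ = 4+8·τ ≈ 23.31371, π⊥ = 4+8·τ' ≈ 0.68629 ∉ [-0.9, 0.5) ⇒ out
candidate 3: (m,n)=(-1,-3) → π∥ = -1-3·τ ≈ -8.24264, π⊥ = -1-3·τ' ≈ 0.24264 ∈ [-0.9, 0.5) ⇒ IN Λ
candidate 4: (m,n)=(-2,-4) → π∥ = -2-4·τ ≈ -11.65685, π⊥ = -2-4·τ' ≈ -0.34315 ∈ [-0.9, 0.5) ⇒ IN Λ
candidate 5: (m,n)=(-11,-1) → π∥ = -11-1·τ ≈ -13.41421, π⊥ = -11-1·τ' ≈ -10.58579 ∉ [-0.9, 0.5) ⇒ out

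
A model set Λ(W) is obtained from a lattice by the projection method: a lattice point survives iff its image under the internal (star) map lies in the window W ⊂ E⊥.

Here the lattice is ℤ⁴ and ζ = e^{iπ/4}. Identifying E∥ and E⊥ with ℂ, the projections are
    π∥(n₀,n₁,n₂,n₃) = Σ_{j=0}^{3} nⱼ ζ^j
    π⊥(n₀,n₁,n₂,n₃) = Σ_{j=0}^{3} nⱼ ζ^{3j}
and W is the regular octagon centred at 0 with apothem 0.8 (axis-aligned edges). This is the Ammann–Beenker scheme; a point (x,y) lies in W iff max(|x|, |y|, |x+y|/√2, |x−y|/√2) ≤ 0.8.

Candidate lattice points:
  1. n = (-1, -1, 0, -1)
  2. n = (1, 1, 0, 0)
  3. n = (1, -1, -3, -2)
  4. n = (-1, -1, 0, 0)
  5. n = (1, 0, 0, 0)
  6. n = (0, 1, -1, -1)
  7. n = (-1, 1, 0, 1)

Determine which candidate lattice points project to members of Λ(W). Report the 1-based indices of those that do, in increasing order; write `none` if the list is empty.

2, 4

π⊥(n) = n₀ + n₁ζ³ + n₂ζ⁶ + n₃ζ⁹ where ζ = e^{iπ/4}.
#1 (-1, -1, 0, -1): internal (-1.00000, -1.41421); octagon support 1.70711 vs apothem 0.8 → ∉ W
#2 (1, 1, 0, 0): internal (0.29289, 0.70711); octagon support 0.70711 vs apothem 0.8 → ∈ W
#3 (1, -1, -3, -2): internal (0.29289, 0.87868); octagon support 0.87868 vs apothem 0.8 → ∉ W
#4 (-1, -1, 0, 0): internal (-0.29289, -0.70711); octagon support 0.70711 vs apothem 0.8 → ∈ W
#5 (1, 0, 0, 0): internal (1.00000, 0.00000); octagon support 1.00000 vs apothem 0.8 → ∉ W
#6 (0, 1, -1, -1): internal (-1.41421, 1.00000); octagon support 1.70711 vs apothem 0.8 → ∉ W
#7 (-1, 1, 0, 1): internal (-1.00000, 1.41421); octagon support 1.70711 vs apothem 0.8 → ∉ W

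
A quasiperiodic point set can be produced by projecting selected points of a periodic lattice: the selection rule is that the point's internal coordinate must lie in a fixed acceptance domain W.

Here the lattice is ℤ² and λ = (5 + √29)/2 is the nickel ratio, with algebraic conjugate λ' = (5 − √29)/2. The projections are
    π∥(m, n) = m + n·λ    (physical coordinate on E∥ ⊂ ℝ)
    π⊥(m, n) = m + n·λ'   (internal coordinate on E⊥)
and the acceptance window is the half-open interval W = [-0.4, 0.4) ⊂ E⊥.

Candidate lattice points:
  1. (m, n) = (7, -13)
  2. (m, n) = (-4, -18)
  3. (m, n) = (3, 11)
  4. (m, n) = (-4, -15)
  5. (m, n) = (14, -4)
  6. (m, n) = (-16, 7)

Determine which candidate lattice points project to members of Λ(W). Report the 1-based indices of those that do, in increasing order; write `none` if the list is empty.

Numerically λ ≈ 5.1926 and λ' = −1/λ ≈ -0.1926.
candidate 1: (m,n)=(7,-13) → π∥ = 7-13·λ ≈ -60.5036, π⊥ = 7-13·λ' ≈ 9.5036 ∉ [-0.4, 0.4) ⇒ out
candidate 2: (m,n)=(-4,-18) → π∥ = -4-18·λ ≈ -97.4665, π⊥ = -4-18·λ' ≈ -0.5335 ∉ [-0.4, 0.4) ⇒ out
candidate 3: (m,n)=(3,11) → π∥ = 3+11·λ ≈ 60.1184, π⊥ = 3+11·λ' ≈ 0.8816 ∉ [-0.4, 0.4) ⇒ out
candidate 4: (m,n)=(-4,-15) → π∥ = -4-15·λ ≈ -81.8887, π⊥ = -4-15·λ' ≈ -1.1113 ∉ [-0.4, 0.4) ⇒ out
candidate 5: (m,n)=(14,-4) → π∥ = 14-4·λ ≈ -6.7703, π⊥ = 14-4·λ' ≈ 14.7703 ∉ [-0.4, 0.4) ⇒ out
candidate 6: (m,n)=(-16,7) → π∥ = -16+7·λ ≈ 20.3481, π⊥ = -16+7·λ' ≈ -17.3481 ∉ [-0.4, 0.4) ⇒ out

none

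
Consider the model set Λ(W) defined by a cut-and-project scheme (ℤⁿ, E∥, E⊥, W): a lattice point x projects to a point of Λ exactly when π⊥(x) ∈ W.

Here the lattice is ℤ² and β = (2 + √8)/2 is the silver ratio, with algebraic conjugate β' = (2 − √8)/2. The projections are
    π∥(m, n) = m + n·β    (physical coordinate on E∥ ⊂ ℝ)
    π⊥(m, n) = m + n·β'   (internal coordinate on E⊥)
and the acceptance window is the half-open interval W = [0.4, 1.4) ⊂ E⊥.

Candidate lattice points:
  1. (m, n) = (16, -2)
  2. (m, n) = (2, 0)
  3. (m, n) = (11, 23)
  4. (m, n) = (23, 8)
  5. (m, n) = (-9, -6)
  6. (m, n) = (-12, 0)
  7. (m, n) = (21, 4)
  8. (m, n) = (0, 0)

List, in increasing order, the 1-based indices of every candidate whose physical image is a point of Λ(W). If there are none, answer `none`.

none

Compute β' = (2−√8)/2 = -0.4142, so π⊥(m,n) = m -0.4142·n.
candidate 1: (m,n)=(16,-2) → π∥ = 16-2·β ≈ 11.1716, π⊥ = 16-2·β' ≈ 16.8284 ∉ [0.4, 1.4) ⇒ out
candidate 2: (m,n)=(2,0) → π∥ = 2+0·β ≈ 2.0000, π⊥ = 2+0·β' ≈ 2.0000 ∉ [0.4, 1.4) ⇒ out
candidate 3: (m,n)=(11,23) → π∥ = 11+23·β ≈ 66.5269, π⊥ = 11+23·β' ≈ 1.4731 ∉ [0.4, 1.4) ⇒ out
candidate 4: (m,n)=(23,8) → π∥ = 23+8·β ≈ 42.3137, π⊥ = 23+8·β' ≈ 19.6863 ∉ [0.4, 1.4) ⇒ out
candidate 5: (m,n)=(-9,-6) → π∥ = -9-6·β ≈ -23.4853, π⊥ = -9-6·β' ≈ -6.5147 ∉ [0.4, 1.4) ⇒ out
candidate 6: (m,n)=(-12,0) → π∥ = -12+0·β ≈ -12.0000, π⊥ = -12+0·β' ≈ -12.0000 ∉ [0.4, 1.4) ⇒ out
candidate 7: (m,n)=(21,4) → π∥ = 21+4·β ≈ 30.6569, π⊥ = 21+4·β' ≈ 19.3431 ∉ [0.4, 1.4) ⇒ out
candidate 8: (m,n)=(0,0) → π∥ = 0+0·β ≈ 0.0000, π⊥ = 0+0·β' ≈ 0.0000 ∉ [0.4, 1.4) ⇒ out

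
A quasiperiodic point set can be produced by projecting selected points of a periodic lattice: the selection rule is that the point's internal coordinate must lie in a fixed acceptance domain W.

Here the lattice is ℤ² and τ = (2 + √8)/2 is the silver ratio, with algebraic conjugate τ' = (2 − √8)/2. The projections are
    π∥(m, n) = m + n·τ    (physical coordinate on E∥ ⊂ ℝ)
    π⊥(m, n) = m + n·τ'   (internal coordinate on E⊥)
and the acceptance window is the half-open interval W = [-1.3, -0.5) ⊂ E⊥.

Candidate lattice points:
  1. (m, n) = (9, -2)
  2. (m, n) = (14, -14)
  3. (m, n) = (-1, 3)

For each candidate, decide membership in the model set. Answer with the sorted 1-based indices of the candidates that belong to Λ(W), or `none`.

Numerically τ ≈ 2.4142 and τ' = −1/τ ≈ -0.4142.
candidate 1: (m,n)=(9,-2) → π∥ = 9-2·τ ≈ 4.1716, π⊥ = 9-2·τ' ≈ 9.8284 ∉ [-1.3, -0.5) ⇒ out
candidate 2: (m,n)=(14,-14) → π∥ = 14-14·τ ≈ -19.7990, π⊥ = 14-14·τ' ≈ 19.7990 ∉ [-1.3, -0.5) ⇒ out
candidate 3: (m,n)=(-1,3) → π∥ = -1+3·τ ≈ 6.2426, π⊥ = -1+3·τ' ≈ -2.2426 ∉ [-1.3, -0.5) ⇒ out

none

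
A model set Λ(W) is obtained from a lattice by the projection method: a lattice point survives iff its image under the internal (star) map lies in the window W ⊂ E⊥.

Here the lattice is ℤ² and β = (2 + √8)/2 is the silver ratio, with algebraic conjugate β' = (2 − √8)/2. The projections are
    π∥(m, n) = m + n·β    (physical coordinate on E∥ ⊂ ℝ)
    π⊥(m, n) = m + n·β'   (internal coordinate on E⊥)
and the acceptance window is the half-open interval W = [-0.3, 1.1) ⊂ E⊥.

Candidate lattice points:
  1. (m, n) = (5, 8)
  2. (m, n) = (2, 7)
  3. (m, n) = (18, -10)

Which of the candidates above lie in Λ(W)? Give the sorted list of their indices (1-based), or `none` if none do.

Compute β' = (2−√8)/2 = -0.41421, so π⊥(m,n) = m -0.41421·n.
[1] lift (5,8): star map gives 1.68629; window check -0.3 ≤ 1.68629 < 1.1 is false → out
[2] lift (2,7): star map gives -0.89949; window check -0.3 ≤ -0.89949 < 1.1 is false → out
[3] lift (18,-10): star map gives 22.14214; window check -0.3 ≤ 22.14214 < 1.1 is false → out

none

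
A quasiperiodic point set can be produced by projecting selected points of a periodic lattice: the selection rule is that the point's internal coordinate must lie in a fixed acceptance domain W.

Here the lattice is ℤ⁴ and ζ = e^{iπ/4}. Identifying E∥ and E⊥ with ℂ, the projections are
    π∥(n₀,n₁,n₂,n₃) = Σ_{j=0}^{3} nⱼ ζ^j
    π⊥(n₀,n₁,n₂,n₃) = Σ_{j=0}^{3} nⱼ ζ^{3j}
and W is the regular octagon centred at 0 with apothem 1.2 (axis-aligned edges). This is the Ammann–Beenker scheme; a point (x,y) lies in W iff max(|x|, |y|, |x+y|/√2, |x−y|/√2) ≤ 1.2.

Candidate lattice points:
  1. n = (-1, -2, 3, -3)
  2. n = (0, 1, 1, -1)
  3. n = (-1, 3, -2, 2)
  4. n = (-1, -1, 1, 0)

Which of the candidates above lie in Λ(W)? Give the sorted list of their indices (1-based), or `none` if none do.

Internal map: ζ^{3j} for j=0..3 gives (1,0), (−√2/2,√2/2), (0,−1), (√2/2,√2/2).
#1 (-1, -2, 3, -3): internal (-1.7071, -6.5355); octagon support 6.5355 vs apothem 1.2 → ∉ W
#2 (0, 1, 1, -1): internal (-1.4142, -1.0000); octagon support 1.7071 vs apothem 1.2 → ∉ W
#3 (-1, 3, -2, 2): internal (-1.7071, 5.5355); octagon support 5.5355 vs apothem 1.2 → ∉ W
#4 (-1, -1, 1, 0): internal (-0.2929, -1.7071); octagon support 1.7071 vs apothem 1.2 → ∉ W

none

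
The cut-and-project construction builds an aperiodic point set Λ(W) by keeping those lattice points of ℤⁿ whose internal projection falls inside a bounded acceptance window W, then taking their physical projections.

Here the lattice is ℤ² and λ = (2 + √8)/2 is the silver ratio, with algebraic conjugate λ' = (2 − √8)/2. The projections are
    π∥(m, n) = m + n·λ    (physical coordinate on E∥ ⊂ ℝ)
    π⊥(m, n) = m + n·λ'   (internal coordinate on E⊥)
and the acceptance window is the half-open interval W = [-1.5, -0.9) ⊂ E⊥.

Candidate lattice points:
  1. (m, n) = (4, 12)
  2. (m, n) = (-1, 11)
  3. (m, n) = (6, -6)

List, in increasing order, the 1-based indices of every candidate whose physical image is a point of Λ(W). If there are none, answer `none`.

λ' = (2−√8)/2 ≈ -0.4142.
[1] lift (4,12): star map gives -0.9706; window check -1.5 ≤ -0.9706 < -0.9 is true → IN Λ
[2] lift (-1,11): star map gives -5.5563; window check -1.5 ≤ -5.5563 < -0.9 is false → out
[3] lift (6,-6): star map gives 8.4853; window check -1.5 ≤ 8.4853 < -0.9 is false → out

1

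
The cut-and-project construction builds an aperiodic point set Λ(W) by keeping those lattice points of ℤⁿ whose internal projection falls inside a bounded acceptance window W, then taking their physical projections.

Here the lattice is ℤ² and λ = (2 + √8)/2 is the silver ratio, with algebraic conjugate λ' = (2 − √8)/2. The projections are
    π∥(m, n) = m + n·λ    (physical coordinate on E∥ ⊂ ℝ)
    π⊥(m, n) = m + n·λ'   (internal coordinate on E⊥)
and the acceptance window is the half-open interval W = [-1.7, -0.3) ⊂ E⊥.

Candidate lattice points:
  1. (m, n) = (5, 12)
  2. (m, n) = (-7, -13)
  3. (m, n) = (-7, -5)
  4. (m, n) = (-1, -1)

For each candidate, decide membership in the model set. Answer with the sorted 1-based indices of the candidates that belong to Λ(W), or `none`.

Numerically λ ≈ 2.41421 and λ' = −1/λ ≈ -0.41421.
candidate 1: (m,n)=(5,12) → π∥ = 5+12·λ ≈ 33.97056, π⊥ = 5+12·λ' ≈ 0.02944 ∉ [-1.7, -0.3) ⇒ out
candidate 2: (m,n)=(-7,-13) → π∥ = -7-13·λ ≈ -38.38478, π⊥ = -7-13·λ' ≈ -1.61522 ∈ [-1.7, -0.3) ⇒ IN Λ
candidate 3: (m,n)=(-7,-5) → π∥ = -7-5·λ ≈ -19.07107, π⊥ = -7-5·λ' ≈ -4.92893 ∉ [-1.7, -0.3) ⇒ out
candidate 4: (m,n)=(-1,-1) → π∥ = -1-1·λ ≈ -3.41421, π⊥ = -1-1·λ' ≈ -0.58579 ∈ [-1.7, -0.3) ⇒ IN Λ

2, 4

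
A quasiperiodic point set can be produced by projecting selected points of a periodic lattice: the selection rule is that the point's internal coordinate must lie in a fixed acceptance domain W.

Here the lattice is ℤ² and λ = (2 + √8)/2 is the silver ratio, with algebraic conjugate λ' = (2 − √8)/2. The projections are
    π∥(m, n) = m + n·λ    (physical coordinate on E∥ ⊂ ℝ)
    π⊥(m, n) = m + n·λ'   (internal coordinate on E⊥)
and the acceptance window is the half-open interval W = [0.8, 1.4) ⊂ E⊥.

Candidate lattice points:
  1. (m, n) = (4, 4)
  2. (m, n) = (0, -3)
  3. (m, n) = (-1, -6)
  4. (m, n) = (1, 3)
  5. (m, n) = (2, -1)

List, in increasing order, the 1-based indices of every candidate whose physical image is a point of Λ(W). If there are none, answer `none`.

2

Compute λ' = (2−√8)/2 = -0.4142, so π⊥(m,n) = m -0.4142·n.
candidate 1: (m,n)=(4,4) → π∥ = 4+4·λ ≈ 13.6569, π⊥ = 4+4·λ' ≈ 2.3431 ∉ [0.8, 1.4) ⇒ out
candidate 2: (m,n)=(0,-3) → π∥ = 0-3·λ ≈ -7.2426, π⊥ = 0-3·λ' ≈ 1.2426 ∈ [0.8, 1.4) ⇒ IN Λ
candidate 3: (m,n)=(-1,-6) → π∥ = -1-6·λ ≈ -15.4853, π⊥ = -1-6·λ' ≈ 1.4853 ∉ [0.8, 1.4) ⇒ out
candidate 4: (m,n)=(1,3) → π∥ = 1+3·λ ≈ 8.2426, π⊥ = 1+3·λ' ≈ -0.2426 ∉ [0.8, 1.4) ⇒ out
candidate 5: (m,n)=(2,-1) → π∥ = 2-1·λ ≈ -0.4142, π⊥ = 2-1·λ' ≈ 2.4142 ∉ [0.8, 1.4) ⇒ out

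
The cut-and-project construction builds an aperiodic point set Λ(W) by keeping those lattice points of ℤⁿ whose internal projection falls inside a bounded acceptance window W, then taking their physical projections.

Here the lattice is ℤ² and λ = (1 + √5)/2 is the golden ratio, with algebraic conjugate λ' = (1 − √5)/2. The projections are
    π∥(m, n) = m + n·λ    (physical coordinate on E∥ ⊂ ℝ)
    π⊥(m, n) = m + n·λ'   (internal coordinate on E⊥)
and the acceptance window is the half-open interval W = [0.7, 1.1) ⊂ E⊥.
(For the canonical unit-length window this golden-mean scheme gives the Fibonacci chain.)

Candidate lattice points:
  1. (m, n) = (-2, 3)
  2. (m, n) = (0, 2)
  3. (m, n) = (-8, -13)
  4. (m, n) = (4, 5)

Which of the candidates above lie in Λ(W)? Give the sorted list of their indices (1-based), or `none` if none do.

4

Numerically λ ≈ 1.618034 and λ' = −1/λ ≈ -0.618034.
candidate 1: (m,n)=(-2,3) → π∥ = -2+3·λ ≈ 2.854102, π⊥ = -2+3·λ' ≈ -3.854102 ∉ [0.7, 1.1) ⇒ out
candidate 2: (m,n)=(0,2) → π∥ = 0+2·λ ≈ 3.236068, π⊥ = 0+2·λ' ≈ -1.236068 ∉ [0.7, 1.1) ⇒ out
candidate 3: (m,n)=(-8,-13) → π∥ = -8-13·λ ≈ -29.034442, π⊥ = -8-13·λ' ≈ 0.034442 ∉ [0.7, 1.1) ⇒ out
candidate 4: (m,n)=(4,5) → π∥ = 4+5·λ ≈ 12.090170, π⊥ = 4+5·λ' ≈ 0.909830 ∈ [0.7, 1.1) ⇒ IN Λ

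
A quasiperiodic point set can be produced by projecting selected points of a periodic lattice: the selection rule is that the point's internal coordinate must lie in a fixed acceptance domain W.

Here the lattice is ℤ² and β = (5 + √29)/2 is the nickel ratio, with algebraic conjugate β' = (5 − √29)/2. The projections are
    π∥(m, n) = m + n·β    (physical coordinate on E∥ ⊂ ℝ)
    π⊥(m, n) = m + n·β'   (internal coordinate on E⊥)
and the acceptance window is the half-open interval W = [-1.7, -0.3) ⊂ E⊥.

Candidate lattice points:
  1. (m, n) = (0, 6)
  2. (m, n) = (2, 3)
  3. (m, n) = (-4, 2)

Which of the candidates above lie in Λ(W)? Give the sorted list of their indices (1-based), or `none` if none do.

Numerically β ≈ 5.1926 and β' = −1/β ≈ -0.1926.
candidate 1: (m,n)=(0,6) → π∥ = 0+6·β ≈ 31.1555, π⊥ = 0+6·β' ≈ -1.1555 ∈ [-1.7, -0.3) ⇒ IN Λ
candidate 2: (m,n)=(2,3) → π∥ = 2+3·β ≈ 17.5777, π⊥ = 2+3·β' ≈ 1.4223 ∉ [-1.7, -0.3) ⇒ out
candidate 3: (m,n)=(-4,2) → π∥ = -4+2·β ≈ 6.3852, π⊥ = -4+2·β' ≈ -4.3852 ∉ [-1.7, -0.3) ⇒ out

1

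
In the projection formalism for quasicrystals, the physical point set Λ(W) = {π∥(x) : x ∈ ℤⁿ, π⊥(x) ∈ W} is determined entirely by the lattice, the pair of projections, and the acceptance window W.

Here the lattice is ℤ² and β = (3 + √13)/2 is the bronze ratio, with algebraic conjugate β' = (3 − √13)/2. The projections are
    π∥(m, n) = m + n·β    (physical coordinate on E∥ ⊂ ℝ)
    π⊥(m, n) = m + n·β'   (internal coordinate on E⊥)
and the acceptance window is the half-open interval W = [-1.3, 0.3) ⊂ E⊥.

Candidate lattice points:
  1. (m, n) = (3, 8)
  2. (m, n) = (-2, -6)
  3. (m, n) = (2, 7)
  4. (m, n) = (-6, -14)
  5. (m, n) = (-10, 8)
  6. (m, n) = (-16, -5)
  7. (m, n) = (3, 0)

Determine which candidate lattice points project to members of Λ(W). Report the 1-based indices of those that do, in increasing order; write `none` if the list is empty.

Compute β' = (3−√13)/2 = -0.30278, so π⊥(m,n) = m -0.30278·n.
#1 (3,8): internal coord 3 + (8)·β' = +0.57779; +0.57779 ∉ [-1.3, 0.3) → out
#2 (-2,-6): internal coord -2 + (-6)·β' = -0.18335; -0.18335 ∈ [-1.3, 0.3) → IN Λ
#3 (2,7): internal coord 2 + (7)·β' = -0.11943; -0.11943 ∈ [-1.3, 0.3) → IN Λ
#4 (-6,-14): internal coord -6 + (-14)·β' = -1.76114; -1.76114 ∉ [-1.3, 0.3) → out
#5 (-10,8): internal coord -10 + (8)·β' = -12.42221; -12.42221 ∉ [-1.3, 0.3) → out
#6 (-16,-5): internal coord -16 + (-5)·β' = -14.48612; -14.48612 ∉ [-1.3, 0.3) → out
#7 (3,0): internal coord 3 + (0)·β' = +3.00000; +3.00000 ∉ [-1.3, 0.3) → out

2, 3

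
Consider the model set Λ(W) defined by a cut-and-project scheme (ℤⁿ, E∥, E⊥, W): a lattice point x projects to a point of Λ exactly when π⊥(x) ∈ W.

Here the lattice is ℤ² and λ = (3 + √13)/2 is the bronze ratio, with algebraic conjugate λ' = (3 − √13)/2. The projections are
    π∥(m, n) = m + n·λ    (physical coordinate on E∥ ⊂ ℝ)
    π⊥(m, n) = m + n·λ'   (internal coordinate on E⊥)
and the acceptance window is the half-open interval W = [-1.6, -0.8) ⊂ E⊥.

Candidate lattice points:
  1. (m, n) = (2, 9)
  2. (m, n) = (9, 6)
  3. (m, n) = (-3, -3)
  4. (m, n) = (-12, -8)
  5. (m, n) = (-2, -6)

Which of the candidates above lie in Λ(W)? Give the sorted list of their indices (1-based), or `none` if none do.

none

λ' = (3−√13)/2 ≈ -0.302776.
candidate 1: (m,n)=(2,9) → π∥ = 2+9·λ ≈ 31.724981, π⊥ = 2+9·λ' ≈ -0.724981 ∉ [-1.6, -0.8) ⇒ out
candidate 2: (m,n)=(9,6) → π∥ = 9+6·λ ≈ 28.816654, π⊥ = 9+6·λ' ≈ 7.183346 ∉ [-1.6, -0.8) ⇒ out
candidate 3: (m,n)=(-3,-3) → π∥ = -3-3·λ ≈ -12.908327, π⊥ = -3-3·λ' ≈ -2.091673 ∉ [-1.6, -0.8) ⇒ out
candidate 4: (m,n)=(-12,-8) → π∥ = -12-8·λ ≈ -38.422205, π⊥ = -12-8·λ' ≈ -9.577795 ∉ [-1.6, -0.8) ⇒ out
candidate 5: (m,n)=(-2,-6) → π∥ = -2-6·λ ≈ -21.816654, π⊥ = -2-6·λ' ≈ -0.183346 ∉ [-1.6, -0.8) ⇒ out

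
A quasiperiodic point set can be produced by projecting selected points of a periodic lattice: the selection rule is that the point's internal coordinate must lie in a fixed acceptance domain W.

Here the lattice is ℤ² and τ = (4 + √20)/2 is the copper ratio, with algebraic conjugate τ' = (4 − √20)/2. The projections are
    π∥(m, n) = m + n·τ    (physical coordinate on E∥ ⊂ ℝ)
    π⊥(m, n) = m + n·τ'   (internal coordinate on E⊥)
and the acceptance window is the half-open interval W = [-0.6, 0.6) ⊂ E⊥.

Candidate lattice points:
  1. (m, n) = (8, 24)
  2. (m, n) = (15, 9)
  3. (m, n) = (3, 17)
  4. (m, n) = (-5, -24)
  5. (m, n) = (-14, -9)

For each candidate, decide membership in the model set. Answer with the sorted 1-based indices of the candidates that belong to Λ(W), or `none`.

τ' = (4−√20)/2 ≈ -0.236068.
#1 (8,24): internal coord 8 + (24)·τ' = +2.334369; +2.334369 ∉ [-0.6, 0.6) → out
#2 (15,9): internal coord 15 + (9)·τ' = +12.875388; +12.875388 ∉ [-0.6, 0.6) → out
#3 (3,17): internal coord 3 + (17)·τ' = -1.013156; -1.013156 ∉ [-0.6, 0.6) → out
#4 (-5,-24): internal coord -5 + (-24)·τ' = +0.665631; +0.665631 ∉ [-0.6, 0.6) → out
#5 (-14,-9): internal coord -14 + (-9)·τ' = -11.875388; -11.875388 ∉ [-0.6, 0.6) → out

none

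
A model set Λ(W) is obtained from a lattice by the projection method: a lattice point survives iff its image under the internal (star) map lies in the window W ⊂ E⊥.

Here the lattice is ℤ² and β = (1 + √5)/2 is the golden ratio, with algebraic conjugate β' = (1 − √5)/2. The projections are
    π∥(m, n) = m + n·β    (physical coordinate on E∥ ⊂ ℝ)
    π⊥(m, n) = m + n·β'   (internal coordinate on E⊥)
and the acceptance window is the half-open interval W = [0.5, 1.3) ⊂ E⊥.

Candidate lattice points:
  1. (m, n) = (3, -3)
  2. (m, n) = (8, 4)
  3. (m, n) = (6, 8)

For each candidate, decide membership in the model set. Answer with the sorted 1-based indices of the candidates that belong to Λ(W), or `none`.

3

Numerically β ≈ 1.61803 and β' = −1/β ≈ -0.61803.
candidate 1: (m,n)=(3,-3) → π∥ = 3-3·β ≈ -1.85410, π⊥ = 3-3·β' ≈ 4.85410 ∉ [0.5, 1.3) ⇒ out
candidate 2: (m,n)=(8,4) → π∥ = 8+4·β ≈ 14.47214, π⊥ = 8+4·β' ≈ 5.52786 ∉ [0.5, 1.3) ⇒ out
candidate 3: (m,n)=(6,8) → π∥ = 6+8·β ≈ 18.94427, π⊥ = 6+8·β' ≈ 1.05573 ∈ [0.5, 1.3) ⇒ IN Λ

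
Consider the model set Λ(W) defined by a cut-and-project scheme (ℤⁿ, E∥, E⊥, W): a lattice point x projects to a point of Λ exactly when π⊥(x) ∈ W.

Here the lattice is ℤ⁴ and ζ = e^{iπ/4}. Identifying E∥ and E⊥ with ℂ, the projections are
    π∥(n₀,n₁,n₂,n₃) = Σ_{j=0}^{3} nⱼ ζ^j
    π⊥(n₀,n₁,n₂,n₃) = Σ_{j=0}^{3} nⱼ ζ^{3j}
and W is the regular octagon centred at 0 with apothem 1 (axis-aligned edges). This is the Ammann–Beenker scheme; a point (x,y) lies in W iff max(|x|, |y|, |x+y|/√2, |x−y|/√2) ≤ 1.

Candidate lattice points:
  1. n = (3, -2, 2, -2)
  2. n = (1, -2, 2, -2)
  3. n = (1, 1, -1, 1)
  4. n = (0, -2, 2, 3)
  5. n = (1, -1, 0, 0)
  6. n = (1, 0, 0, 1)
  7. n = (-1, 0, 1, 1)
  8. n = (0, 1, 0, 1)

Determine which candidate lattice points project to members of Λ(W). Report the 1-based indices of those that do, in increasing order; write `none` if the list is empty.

π⊥(n) = n₀ + n₁ζ³ + n₂ζ⁶ + n₃ζ⁹ where ζ = e^{iπ/4}.
candidate 1: n = (3, -2, 2, -2) → π⊥ ≈ (+3.00000, -4.82843); max(|x|,|y|,|x±y|/√2) = 5.53553 > 1 ⇒ ∉ W
candidate 2: n = (1, -2, 2, -2) → π⊥ ≈ (+1.00000, -4.82843); max(|x|,|y|,|x±y|/√2) = 4.82843 > 1 ⇒ ∉ W
candidate 3: n = (1, 1, -1, 1) → π⊥ ≈ (+1.00000, +2.41421); max(|x|,|y|,|x±y|/√2) = 2.41421 > 1 ⇒ ∉ W
candidate 4: n = (0, -2, 2, 3) → π⊥ ≈ (+3.53553, -1.29289); max(|x|,|y|,|x±y|/√2) = 3.53553 > 1 ⇒ ∉ W
candidate 5: n = (1, -1, 0, 0) → π⊥ ≈ (+1.70711, -0.70711); max(|x|,|y|,|x±y|/√2) = 1.70711 > 1 ⇒ ∉ W
candidate 6: n = (1, 0, 0, 1) → π⊥ ≈ (+1.70711, +0.70711); max(|x|,|y|,|x±y|/√2) = 1.70711 > 1 ⇒ ∉ W
candidate 7: n = (-1, 0, 1, 1) → π⊥ ≈ (-0.29289, -0.29289); max(|x|,|y|,|x±y|/√2) = 0.41421 ≤ 1 ⇒ ∈ W
candidate 8: n = (0, 1, 0, 1) → π⊥ ≈ (+0.00000, +1.41421); max(|x|,|y|,|x±y|/√2) = 1.41421 > 1 ⇒ ∉ W

7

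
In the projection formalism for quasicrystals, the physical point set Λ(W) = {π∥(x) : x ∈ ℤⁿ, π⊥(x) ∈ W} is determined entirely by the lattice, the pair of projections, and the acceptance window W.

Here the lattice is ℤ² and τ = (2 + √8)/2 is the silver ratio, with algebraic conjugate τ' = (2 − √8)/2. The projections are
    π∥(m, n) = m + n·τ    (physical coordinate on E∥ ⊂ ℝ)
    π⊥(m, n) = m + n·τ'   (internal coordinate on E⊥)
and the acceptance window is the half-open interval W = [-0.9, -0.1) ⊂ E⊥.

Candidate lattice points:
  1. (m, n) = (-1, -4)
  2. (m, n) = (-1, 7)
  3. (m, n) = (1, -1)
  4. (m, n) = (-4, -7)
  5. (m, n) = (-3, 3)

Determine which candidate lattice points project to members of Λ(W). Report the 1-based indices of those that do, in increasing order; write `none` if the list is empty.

none

Compute τ' = (2−√8)/2 = -0.4142, so π⊥(m,n) = m -0.4142·n.
[1] lift (-1,-4): star map gives 0.6569; window check -0.9 ≤ 0.6569 < -0.1 is false → out
[2] lift (-1,7): star map gives -3.8995; window check -0.9 ≤ -3.8995 < -0.1 is false → out
[3] lift (1,-1): star map gives 1.4142; window check -0.9 ≤ 1.4142 < -0.1 is false → out
[4] lift (-4,-7): star map gives -1.1005; window check -0.9 ≤ -1.1005 < -0.1 is false → out
[5] lift (-3,3): star map gives -4.2426; window check -0.9 ≤ -4.2426 < -0.1 is false → out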